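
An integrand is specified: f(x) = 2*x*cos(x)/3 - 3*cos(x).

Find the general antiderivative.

F(x) = (2*x*sin(x) - 9*sin(x) + 2*cos(x))/3 + C

The integrand splits into summands that can be handled one at a time.
Check: d/dx[(2*x*sin(x) - 9*sin(x) + 2*cos(x))/3] = 2*x*cos(x)/3 - 3*cos(x) = f(x).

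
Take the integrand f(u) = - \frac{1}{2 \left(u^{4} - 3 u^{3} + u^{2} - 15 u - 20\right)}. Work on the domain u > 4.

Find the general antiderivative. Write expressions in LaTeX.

The denominator factors as 2 \left(u - 4\right) \left(u + 1\right) \left(u^{2} + 5\right); partial fractions split f into directly integrable pieces: - \frac{u - 3}{84 \left(u^{2} + 5\right)} + \frac{1}{60 \left(u + 1\right)} - \frac{1}{210 \left(u - 4\right)}.
Check: d/du[\frac{- 4 \log{\left(u - 4 \right)} + 14 \log{\left(u + 1 \right)} - 5 \log{\left(u^{2} + 5 \right)} + 6 \sqrt{5} \operatorname{atan}{\left(\frac{\sqrt{5} u}{5} \right)}}{840}] = - \frac{1}{2 u^{4} - 6 u^{3} + 2 u^{2} - 30 u - 40}, which equals f(u).

F(u) = \frac{- 4 \log{\left(u - 4 \right)} + 14 \log{\left(u + 1 \right)} - 5 \log{\left(u^{2} + 5 \right)} + 6 \sqrt{5} \operatorname{atan}{\left(\frac{\sqrt{5} u}{5} \right)}}{840} + C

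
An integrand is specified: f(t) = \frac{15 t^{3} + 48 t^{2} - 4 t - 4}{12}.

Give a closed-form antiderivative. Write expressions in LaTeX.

A candidate is checked by its d/dt: the result must match f(t).
Check: d/dt[\frac{t \left(15 t^{3} + 64 t^{2} - 8 t - 16\right)}{48}] = \frac{5 t^{3}}{4} + 4 t^{2} - \frac{t}{3} - \frac{1}{3}, which equals f(t).

An antiderivative is F(t) = \frac{t \left(15 t^{3} + 64 t^{2} - 8 t - 16\right)}{48}.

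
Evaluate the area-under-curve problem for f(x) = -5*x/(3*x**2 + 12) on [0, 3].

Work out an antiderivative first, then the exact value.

Antiderivative: F(x) = -5*log(x**2 + 4)/6; value = -5*log(13)/6 + 5*log(4)/6

The substitution u = x**2 + 4 works: f is exactly (dF/du)*(du/dx) for that inner function.
F(x) = -5*log(x**2 + 4)/6 is an antiderivative of f.
Check: d/dx[-5*log(x**2 + 4)/6] = -5*x/(3*x**2 + 12) = f(x).
F(3) = -5*log(13)/6; F(0) = -5*log(4)/6.
Integral = F(3) - F(0) = -5*log(13)/6 + 5*log(4)/6.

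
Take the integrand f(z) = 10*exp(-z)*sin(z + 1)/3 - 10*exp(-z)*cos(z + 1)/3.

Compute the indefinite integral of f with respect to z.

Recognize the product-rule pattern: f = u'v + uv' with u = -10*exp(-z)/3, v = sin(z + 1), so integration by parts undoes it.
Check: d/dz[-10*exp(-z)*sin(z + 1)/3] = (10*sin(z + 1) - 10*cos(z + 1))*exp(-z)/3, which equals f(z).

F(z) = -10*exp(-z)*sin(z + 1)/3 + C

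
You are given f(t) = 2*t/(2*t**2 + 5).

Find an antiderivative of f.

f matches the chain-rule pattern g'(h)*h' with inner function h(t) = 2*t**2 + 5; substituting u = h(t) collapses the integral.
Check: d/dt[log(2*t**2 + 5)/2] = 2*t/(2*t**2 + 5) = f(t).

An antiderivative is F(t) = log(2*t**2 + 5)/2.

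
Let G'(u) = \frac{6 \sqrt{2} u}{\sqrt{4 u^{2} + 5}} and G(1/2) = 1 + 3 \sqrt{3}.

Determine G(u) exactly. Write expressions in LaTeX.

G(u) = 3 \sqrt{2 u^{2} + \frac{5}{2}} + 1

The substitution w = 2 u^{2} + \frac{5}{2} works: G'(u) is exactly (dG/dw)*(dw/du) for that inner function.
A general antiderivative is 3 \sqrt{2 u^{2} + \frac{5}{2}} + C.
The condition gives C = 1 + 3 \sqrt{3} - (3 \sqrt{3}) = 1.
So G(u) = 3 \sqrt{2 u^{2} + \frac{5}{2}} + 1.
Check: d/du[3 \sqrt{2 u^{2} + \frac{5}{2}} + 1] = \frac{6 \sqrt{2} u}{\sqrt{4 u^{2} + 5}} = G'(u).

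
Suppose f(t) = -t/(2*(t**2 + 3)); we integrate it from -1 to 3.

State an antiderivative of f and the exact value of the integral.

Antiderivative: F(t) = -log(t**2 + 3)/4; value = -log(12)/4 + log(4)/4

The substitution u = t**2 + 3 works: f is exactly (dF/du)*(du/dt) for that inner function.
F(t) = -log(t**2 + 3)/4 is an antiderivative of f.
Check: d/dt[-log(t**2 + 3)/4] = -t/(2*t**2 + 6), which equals f(t).
F(3) = -log(12)/4; F(-1) = -log(4)/4.
Integral = F(3) - F(-1) = -log(12)/4 + log(4)/4.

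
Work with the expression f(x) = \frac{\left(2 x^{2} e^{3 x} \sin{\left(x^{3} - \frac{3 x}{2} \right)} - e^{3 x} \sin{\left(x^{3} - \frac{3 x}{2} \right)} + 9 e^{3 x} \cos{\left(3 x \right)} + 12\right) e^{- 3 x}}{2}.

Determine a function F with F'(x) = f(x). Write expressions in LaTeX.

An antiderivative is F(x) = \frac{\left(9 e^{3 x} \sin{\left(3 x \right)} - 2 e^{3 x} \cos{\left(x^{3} - \frac{3 x}{2} \right)} - 12\right) e^{- 3 x}}{6}.

An antiderivative F(x) passes only if d/dx[F] lands on f(x) exactly.
Check: d/dx[\frac{\left(9 e^{3 x} \sin{\left(3 x \right)} - 2 e^{3 x} \cos{\left(x^{3} - \frac{3 x}{2} \right)} - 12\right) e^{- 3 x}}{6}] = \frac{\left(2 x^{2} e^{3 x} \sin{\left(x^{3} - \frac{3 x}{2} \right)} - e^{3 x} \sin{\left(x^{3} - \frac{3 x}{2} \right)} + 9 e^{3 x} \cos{\left(3 x \right)} + 12\right) e^{- 3 x}}{2} = f(x).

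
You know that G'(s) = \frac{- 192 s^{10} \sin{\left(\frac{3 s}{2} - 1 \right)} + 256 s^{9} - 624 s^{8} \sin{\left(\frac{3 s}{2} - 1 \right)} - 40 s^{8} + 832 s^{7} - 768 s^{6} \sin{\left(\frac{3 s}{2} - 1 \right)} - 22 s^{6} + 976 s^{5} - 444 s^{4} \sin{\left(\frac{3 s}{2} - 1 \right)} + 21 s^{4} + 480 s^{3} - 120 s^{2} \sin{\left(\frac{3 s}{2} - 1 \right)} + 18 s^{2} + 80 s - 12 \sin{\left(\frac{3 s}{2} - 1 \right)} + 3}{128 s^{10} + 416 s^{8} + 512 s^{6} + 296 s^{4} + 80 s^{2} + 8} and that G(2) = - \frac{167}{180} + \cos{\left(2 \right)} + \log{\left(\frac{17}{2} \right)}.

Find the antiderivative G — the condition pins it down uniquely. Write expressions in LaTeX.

G(s) = \frac{s}{2 \left(2 s^{2} + 2\right)} + \frac{\frac{s}{4} - 1}{4 s^{2} + 2} + \log{\left(2 s^{2} + \frac{1}{2} \right)} + \cos{\left(\frac{3 s}{2} - 1 \right)} - 1

Recover the given G'(s) by differentiating a candidate G(s); any mismatch rules it out.
A general antiderivative is \frac{s}{2 \left(2 s^{2} + 2\right)} + \frac{\frac{s}{4} - 1}{4 s^{2} + 2} + \log{\left(2 s^{2} + \frac{1}{2} \right)} + \cos{\left(\frac{3 s}{2} - 1 \right)} + C.
The condition gives C = - \frac{167}{180} + \cos{\left(2 \right)} + \log{\left(\frac{17}{2} \right)} - (\cos{\left(2 \right)} + \frac{13}{180} + \log{\left(\frac{17}{2} \right)}) = -1.
So G(s) = \frac{s}{2 \left(2 s^{2} + 2\right)} + \frac{\frac{s}{4} - 1}{4 s^{2} + 2} + \log{\left(2 s^{2} + \frac{1}{2} \right)} + \cos{\left(\frac{3 s}{2} - 1 \right)} - 1.
Check: d/ds[\frac{s}{2 \left(2 s^{2} + 2\right)} + \frac{\frac{s}{4} - 1}{4 s^{2} + 2} + \log{\left(2 s^{2} + \frac{1}{2} \right)} + \cos{\left(\frac{3 s}{2} - 1 \right)} - 1] = \frac{- 192 s^{10} \sin{\left(\frac{3 s}{2} - 1 \right)} + 256 s^{9} - 624 s^{8} \sin{\left(\frac{3 s}{2} - 1 \right)} - 40 s^{8} + 832 s^{7} - 768 s^{6} \sin{\left(\frac{3 s}{2} - 1 \right)} - 22 s^{6} + 976 s^{5} - 444 s^{4} \sin{\left(\frac{3 s}{2} - 1 \right)} + 21 s^{4} + 480 s^{3} - 120 s^{2} \sin{\left(\frac{3 s}{2} - 1 \right)} + 18 s^{2} + 80 s - 12 \sin{\left(\frac{3 s}{2} - 1 \right)} + 3}{128 s^{10} + 416 s^{8} + 512 s^{6} + 296 s^{4} + 80 s^{2} + 8} = G'(s).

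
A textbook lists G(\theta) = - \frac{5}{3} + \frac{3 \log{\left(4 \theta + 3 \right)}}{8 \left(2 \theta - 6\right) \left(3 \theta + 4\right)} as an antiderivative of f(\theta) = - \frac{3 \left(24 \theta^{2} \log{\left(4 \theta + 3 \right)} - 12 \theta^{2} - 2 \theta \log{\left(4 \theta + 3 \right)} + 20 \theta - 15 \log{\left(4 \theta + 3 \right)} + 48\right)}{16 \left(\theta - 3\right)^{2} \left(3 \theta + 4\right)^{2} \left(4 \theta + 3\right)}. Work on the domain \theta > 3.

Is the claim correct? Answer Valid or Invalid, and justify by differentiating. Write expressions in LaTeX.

Valid - differentiating G returns exactly f.

d/d\theta[G] = \frac{- 72 \theta^{2} \log{\left(4 \theta + 3 \right)} + 36 \theta^{2} + 6 \theta \log{\left(4 \theta + 3 \right)} - 60 \theta + 45 \log{\left(4 \theta + 3 \right)} - 144}{576 \theta^{5} - 1488 \theta^{4} - 4448 \theta^{3} + 5424 \theta^{2} + 14976 \theta + 6912}
This equals f(\theta) exactly, so the claim holds.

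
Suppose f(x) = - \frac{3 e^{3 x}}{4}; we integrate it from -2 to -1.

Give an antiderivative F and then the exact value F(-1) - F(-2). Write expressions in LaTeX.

Whatever form F(x) takes, F'(x) = f(x) is non-negotiable.
F(x) = - \frac{e^{3 x}}{4} is an antiderivative of f.
Check: d/dx[- \frac{e^{3 x}}{4}] = - \frac{3 e^{3 x}}{4} = f(x).
F(-1) = - \frac{1}{4 e^{3}}; F(-2) = - \frac{1}{4 e^{6}}.
Integral = F(-1) - F(-2) = - \frac{1}{4 e^{3}} + \frac{1}{4 e^{6}}.

Antiderivative: F(x) = - \frac{e^{3 x}}{4}; value = - \frac{1}{4 e^{3}} + \frac{1}{4 e^{6}}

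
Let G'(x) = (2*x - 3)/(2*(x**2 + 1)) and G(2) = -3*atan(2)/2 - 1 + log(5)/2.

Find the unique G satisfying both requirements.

G(x) = -(-log(x**2 + 1) + 3*atan(x) + 2)/2

Recover the given G'(x) by differentiating a candidate G(x); any mismatch rules it out.
A general antiderivative is log(x**2 + 1)/2 - 3*atan(x)/2 + C.
The condition gives C = -3*atan(2)/2 - 1 + log(5)/2 - (-3*atan(2)/2 + log(5)/2) = -1.
So G(x) = -(-log(x**2 + 1) + 3*atan(x) + 2)/2.
Check: d/dx[-(-log(x**2 + 1) + 3*atan(x) + 2)/2] = (2*x - 3)/(2*x**2 + 2), which equals G'(x).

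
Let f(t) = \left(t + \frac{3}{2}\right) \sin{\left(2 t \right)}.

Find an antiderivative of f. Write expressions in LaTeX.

An antiderivative is F(t) = \frac{- 2 t \cos{\left(2 t \right)} + \sin{\left(2 t \right)} - 3 \cos{\left(2 t \right)}}{4}.

Whatever form F(t) takes, F'(t) = f(t) is non-negotiable.
Check: d/dt[\frac{- 2 t \cos{\left(2 t \right)} + \sin{\left(2 t \right)} - 3 \cos{\left(2 t \right)}}{4}] = t \sin{\left(2 t \right)} + \frac{3 \sin{\left(2 t \right)}}{2}, which equals f(t).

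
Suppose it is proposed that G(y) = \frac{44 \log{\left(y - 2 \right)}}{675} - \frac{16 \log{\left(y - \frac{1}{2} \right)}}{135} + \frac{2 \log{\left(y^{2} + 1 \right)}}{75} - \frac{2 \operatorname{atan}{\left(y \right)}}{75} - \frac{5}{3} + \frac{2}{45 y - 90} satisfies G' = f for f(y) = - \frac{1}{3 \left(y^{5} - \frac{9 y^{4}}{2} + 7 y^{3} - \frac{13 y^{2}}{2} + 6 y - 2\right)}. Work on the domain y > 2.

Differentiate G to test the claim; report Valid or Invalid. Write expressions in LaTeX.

Valid: G'(y) = f(y).

d/dy[G] = - \frac{2}{6 y^{5} - 27 y^{4} + 42 y^{3} - 39 y^{2} + 36 y - 12}
This equals f(y) exactly, so the claim holds.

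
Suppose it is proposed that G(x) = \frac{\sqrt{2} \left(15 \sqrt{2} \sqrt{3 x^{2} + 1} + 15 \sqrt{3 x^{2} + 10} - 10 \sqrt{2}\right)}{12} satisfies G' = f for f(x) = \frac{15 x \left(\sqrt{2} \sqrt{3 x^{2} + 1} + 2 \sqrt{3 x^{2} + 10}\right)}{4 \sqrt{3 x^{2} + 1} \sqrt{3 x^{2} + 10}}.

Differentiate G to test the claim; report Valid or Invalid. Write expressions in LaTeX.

d/dx[G] = \frac{15 \sqrt{2} x \sqrt{3 x^{2} + 1} + 30 x \sqrt{3 x^{2} + 10}}{4 \sqrt{3 x^{2} + 1} \sqrt{3 x^{2} + 10}}
This equals f(x) exactly, so the claim holds.

Valid - the claim checks out under differentiation.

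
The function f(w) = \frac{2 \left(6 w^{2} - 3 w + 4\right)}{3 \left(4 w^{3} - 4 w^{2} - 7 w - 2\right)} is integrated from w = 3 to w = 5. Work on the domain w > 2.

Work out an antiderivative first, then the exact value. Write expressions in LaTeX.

The denominator factors as 3 \left(w - 2\right) \left(2 w + 1\right)^{2}; partial fractions split f into directly integrable pieces: \frac{62}{75 \left(2 w + 1\right)} - \frac{28}{15 \left(2 w + 1\right)^{2}} + \frac{44}{75 \left(w - 2\right)}.
F(w) = \frac{44 \left(2 w + 1\right) \log{\left(w - 2 \right)} + 31 \left(2 w + 1\right) \log{\left(w + \frac{1}{2} \right)} + 70}{75 \left(2 w + 1\right)} is an antiderivative of f.
Check: d/dw[\frac{44 \left(2 w + 1\right) \log{\left(w - 2 \right)} + 31 \left(2 w + 1\right) \log{\left(w + \frac{1}{2} \right)} + 70}{75 \left(2 w + 1\right)}] = \frac{12 w^{2} - 6 w + 8}{12 w^{3} - 12 w^{2} - 21 w - 6}, which equals f(w).
F(5) = \frac{14}{165} + \frac{44 \log{\left(3 \right)}}{75} + \frac{31 \log{\left(\frac{11}{2} \right)}}{75}; F(3) = \frac{2}{15} + \frac{31 \log{\left(\frac{7}{2} \right)}}{75}.
Integral = F(5) - F(3) = - \frac{31 \log{\left(\frac{7}{2} \right)}}{75} - \frac{8}{165} + \frac{44 \log{\left(3 \right)}}{75} + \frac{31 \log{\left(\frac{11}{2} \right)}}{75}.

Antiderivative: F(w) = \frac{44 \left(2 w + 1\right) \log{\left(w - 2 \right)} + 31 \left(2 w + 1\right) \log{\left(w + \frac{1}{2} \right)} + 70}{75 \left(2 w + 1\right)}; value = - \frac{31 \log{\left(\frac{7}{2} \right)}}{75} - \frac{8}{165} + \frac{44 \log{\left(3 \right)}}{75} + \frac{31 \log{\left(\frac{11}{2} \right)}}{75}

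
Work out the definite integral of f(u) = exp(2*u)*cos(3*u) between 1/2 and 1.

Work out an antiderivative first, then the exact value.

Antiderivative: F(u) = 3*exp(2*u)*sin(3*u)/13 + 2*exp(2*u)*cos(3*u)/13; value = 2*exp(2)*cos(3)/13 - 3*exp(1)*sin(3/2)/13 - 2*exp(1)*cos(3/2)/13 + 3*exp(2)*sin(3)/13

An antiderivative F(u) passes only if d/du[F] lands on f(u) exactly.
F(u) = 3*exp(2*u)*sin(3*u)/13 + 2*exp(2*u)*cos(3*u)/13 is an antiderivative of f.
Check: d/du[3*exp(2*u)*sin(3*u)/13 + 2*exp(2*u)*cos(3*u)/13] = exp(2*u)*cos(3*u) = f(u).
F(1) = 2*exp(2)*cos(3)/13 + 3*exp(2)*sin(3)/13; F(1/2) = 2*exp(1)*cos(3/2)/13 + 3*exp(1)*sin(3/2)/13.
Integral = F(1) - F(1/2) = 2*exp(2)*cos(3)/13 - 3*exp(1)*sin(3/2)/13 - 2*exp(1)*cos(3/2)/13 + 3*exp(2)*sin(3)/13.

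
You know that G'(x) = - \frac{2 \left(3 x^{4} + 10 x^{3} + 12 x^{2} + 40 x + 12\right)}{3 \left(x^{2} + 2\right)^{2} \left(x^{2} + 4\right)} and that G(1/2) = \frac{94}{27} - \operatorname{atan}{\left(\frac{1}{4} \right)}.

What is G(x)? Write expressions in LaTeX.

A candidate passes only if d/dx[G] lands on the given G'(x) exactly.
A general antiderivative is - \operatorname{atan}{\left(\frac{x}{2} \right)} + \frac{5}{3 \left(\frac{x^{2}}{2} + 1\right)} + C.
The condition gives C = \frac{94}{27} - \operatorname{atan}{\left(\frac{1}{4} \right)} - (\frac{40}{27} - \operatorname{atan}{\left(\frac{1}{4} \right)}) = 2.
So G(x) = \frac{6 x^{2} - 3 \left(x^{2} + 2\right) \operatorname{atan}{\left(\frac{x}{2} \right)} + 22}{3 \left(x^{2} + 2\right)}.
Check: d/dx[\frac{6 x^{2} - 3 \left(x^{2} + 2\right) \operatorname{atan}{\left(\frac{x}{2} \right)} + 22}{3 \left(x^{2} + 2\right)}] = \frac{- 6 x^{4} - 20 x^{3} - 24 x^{2} - 80 x - 24}{3 x^{6} + 24 x^{4} + 60 x^{2} + 48}, which equals G'(x).

G(x) = \frac{6 x^{2} - 3 \left(x^{2} + 2\right) \operatorname{atan}{\left(\frac{x}{2} \right)} + 22}{3 \left(x^{2} + 2\right)}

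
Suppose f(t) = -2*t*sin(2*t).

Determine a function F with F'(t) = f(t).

An antiderivative is F(t) = t*cos(2*t) - sin(2*t)/2.

Recover f(t) by differentiating a candidate F(t); any mismatch rules it out.
Check: d/dt[t*cos(2*t) - sin(2*t)/2] = -2*t*sin(2*t) = f(t).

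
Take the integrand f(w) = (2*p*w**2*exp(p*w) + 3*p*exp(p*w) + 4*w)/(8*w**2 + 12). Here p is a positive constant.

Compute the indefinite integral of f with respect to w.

Since d/dw undoes antidifferentiation here, F'(w) = f(w) is required of F(w).
Check: d/dw[(exp(p*w) + log(2*w**2 + 3))/4] = (2*p*w**2*exp(p*w) + 3*p*exp(p*w) + 4*w)/(8*w**2 + 12) = f(w).

F(w) = (exp(p*w) + log(2*w**2 + 3))/4 + C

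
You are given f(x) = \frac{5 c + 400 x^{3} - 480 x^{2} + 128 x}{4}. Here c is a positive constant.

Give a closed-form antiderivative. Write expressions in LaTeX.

An antiderivative is F(x) = \frac{x \left(5 c + 4 x \left(4 - 5 x\right)^{2}\right)}{4}.

An antiderivative F(x) passes only if d/dx[F] lands on f(x) exactly.
Check: d/dx[\frac{x \left(5 c + 4 x \left(4 - 5 x\right)^{2}\right)}{4}] = \frac{5 c}{4} + 100 x^{3} - 120 x^{2} + 32 x, which equals f(x).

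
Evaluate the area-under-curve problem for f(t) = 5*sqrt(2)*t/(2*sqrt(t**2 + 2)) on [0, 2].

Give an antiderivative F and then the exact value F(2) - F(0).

Antiderivative: F(t) = 5*sqrt(2)*sqrt(t**2 + 2)/2; value = -5 + 5*sqrt(3)

f matches the chain-rule pattern g'(h)*h' with inner function h(t) = t**2/2 + 1; substituting u = h(t) collapses the integral.
F(t) = 5*sqrt(2)*sqrt(t**2 + 2)/2 is an antiderivative of f.
Check: d/dt[5*sqrt(2)*sqrt(t**2 + 2)/2] = 5*sqrt(2)*t/(2*sqrt(t**2 + 2)) = f(t).
F(2) = 5*sqrt(3); F(0) = 5.
Integral = F(2) - F(0) = -5 + 5*sqrt(3).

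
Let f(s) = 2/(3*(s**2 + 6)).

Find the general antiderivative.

Any candidate F(s) must reproduce f(s) exactly when differentiated.
Check: d/ds[sqrt(6)*atan(sqrt(6)*s/6)/9] = 2/(3*s**2 + 18), which equals f(s).

F(s) = sqrt(6)*atan(sqrt(6)*s/6)/9 + C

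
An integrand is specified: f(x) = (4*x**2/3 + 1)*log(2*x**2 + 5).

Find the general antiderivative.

Whatever form F(x) takes, F'(x) = f(x) is non-negotiable.
Check: d/dx[-8*x**3/27 + 2*x/9 + (4*x**3/9 + x)*log(2*x**2 + 5) - sqrt(10)*atan(sqrt(10)*x/5)/9] = 4*x**2*log(2*x**2 + 5)/3 + log(2*x**2 + 5), which equals f(x).

F(x) = -8*x**3/27 + 2*x/9 + (4*x**3/9 + x)*log(2*x**2 + 5) - sqrt(10)*atan(sqrt(10)*x/5)/9 + C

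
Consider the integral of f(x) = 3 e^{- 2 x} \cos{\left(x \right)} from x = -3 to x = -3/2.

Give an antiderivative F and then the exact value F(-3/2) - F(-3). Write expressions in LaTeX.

Antiderivative: F(x) = \frac{3 e^{- 2 x} \sin{\left(x \right)}}{5} - \frac{6 e^{- 2 x} \cos{\left(x \right)}}{5}; value = \frac{6 e^{6} \cos{\left(3 \right)}}{5} - \frac{3 e^{3} \sin{\left(\frac{3}{2} \right)}}{5} - \frac{6 e^{3} \cos{\left(\frac{3}{2} \right)}}{5} + \frac{3 e^{6} \sin{\left(3 \right)}}{5}

An antiderivative F(x) passes only if d/dx[F] lands on f(x) exactly.
F(x) = \frac{3 e^{- 2 x} \sin{\left(x \right)}}{5} - \frac{6 e^{- 2 x} \cos{\left(x \right)}}{5} is an antiderivative of f.
Check: d/dx[\frac{3 e^{- 2 x} \sin{\left(x \right)}}{5} - \frac{6 e^{- 2 x} \cos{\left(x \right)}}{5}] = 3 e^{- 2 x} \cos{\left(x \right)} = f(x).
F(-3/2) = - \frac{3 e^{3} \sin{\left(\frac{3}{2} \right)}}{5} - \frac{6 e^{3} \cos{\left(\frac{3}{2} \right)}}{5}; F(-3) = - \frac{3 e^{6} \sin{\left(3 \right)}}{5} - \frac{6 e^{6} \cos{\left(3 \right)}}{5}.
Integral = F(-3/2) - F(-3) = \frac{6 e^{6} \cos{\left(3 \right)}}{5} - \frac{3 e^{3} \sin{\left(\frac{3}{2} \right)}}{5} - \frac{6 e^{3} \cos{\left(\frac{3}{2} \right)}}{5} + \frac{3 e^{6} \sin{\left(3 \right)}}{5}.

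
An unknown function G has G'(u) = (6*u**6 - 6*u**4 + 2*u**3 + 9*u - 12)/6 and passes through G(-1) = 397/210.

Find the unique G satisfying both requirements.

G(u) = (60*u**7 - 84*u**5 + 35*u**4 + 315*u**2 - 840*u - 420)/420

Recover the given G'(u) by differentiating a candidate G(u); any mismatch rules it out.
A general antiderivative is u**7/7 - u**5/5 + u**4/12 + 3*u**2/4 - 2*u + C.
The condition gives C = 397/210 - (607/210) = -1.
So G(u) = (60*u**7 - 84*u**5 + 35*u**4 + 315*u**2 - 840*u - 420)/420.
Check: d/du[(60*u**7 - 84*u**5 + 35*u**4 + 315*u**2 - 840*u - 420)/420] = u**6 - u**4 + u**3/3 + 3*u/2 - 2, which equals G'(u).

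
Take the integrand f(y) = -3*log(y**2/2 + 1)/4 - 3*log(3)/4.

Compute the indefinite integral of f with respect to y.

F(y) = -3*(y*log(3*y**2/2 + 3) - 2*y + 2*sqrt(2)*atan(sqrt(2)*y/2))/4 + C

For F(y) to be correct the identity F'(y) - f(y) = 0 must hold.
Check: d/dy[-3*(y*log(3*y**2/2 + 3) - 2*y + 2*sqrt(2)*atan(sqrt(2)*y/2))/4] = -3*log(y**2/2 + 1)/4 - 3*log(3)/4 = f(y).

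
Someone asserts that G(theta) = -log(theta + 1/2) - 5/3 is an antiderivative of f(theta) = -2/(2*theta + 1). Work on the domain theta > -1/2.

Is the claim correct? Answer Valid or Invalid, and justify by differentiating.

d/dtheta[G] = -2/(2*theta + 1)
This equals f(theta) exactly, so the claim holds.

Valid - differentiating G returns exactly f.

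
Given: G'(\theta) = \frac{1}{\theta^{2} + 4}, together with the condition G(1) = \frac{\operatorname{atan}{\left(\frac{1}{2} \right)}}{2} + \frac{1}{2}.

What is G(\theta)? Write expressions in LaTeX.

Recover the given G'(\theta) by differentiating a candidate G(\theta); any mismatch rules it out.
A general antiderivative is \frac{\operatorname{atan}{\left(\frac{\theta}{2} \right)}}{2} + C.
The condition gives C = \frac{\operatorname{atan}{\left(\frac{1}{2} \right)}}{2} + \frac{1}{2} - (\frac{\operatorname{atan}{\left(\frac{1}{2} \right)}}{2}) = \frac{1}{2}.
So G(\theta) = \frac{\operatorname{atan}{\left(\frac{\theta}{2} \right)} + 1}{2}.
Check: d/d\theta[\frac{\operatorname{atan}{\left(\frac{\theta}{2} \right)} + 1}{2}] = \frac{1}{\theta^{2} + 4} = G'(\theta).

G(\theta) = \frac{\operatorname{atan}{\left(\frac{\theta}{2} \right)} + 1}{2}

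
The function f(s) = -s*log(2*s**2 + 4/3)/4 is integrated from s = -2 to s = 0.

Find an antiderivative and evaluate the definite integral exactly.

Check any antiderivative F(s) by computing F'(s) and comparing it with f(s).
F(s) = -s**2*log(2*s**2 + 4/3)/8 + s**2/8 - log(3*s**2 + 2)/12 is an antiderivative of f.
Check: d/ds[-s**2*log(2*s**2 + 4/3)/8 + s**2/8 - log(3*s**2 + 2)/12] = -s*log(s**2 + 2/3)/4 - s*log(2)/4, which equals f(s).
F(0) = -log(2)/12; F(-2) = -log(28/3)/2 - log(14)/12 + 1/2.
Integral = F(0) - F(-2) = -1/2 - log(2)/12 + log(14)/12 + log(28/3)/2.

Antiderivative: F(s) = -s**2*log(2*s**2 + 4/3)/8 + s**2/8 - log(3*s**2 + 2)/12; value = -1/2 - log(2)/12 + log(14)/12 + log(28/3)/2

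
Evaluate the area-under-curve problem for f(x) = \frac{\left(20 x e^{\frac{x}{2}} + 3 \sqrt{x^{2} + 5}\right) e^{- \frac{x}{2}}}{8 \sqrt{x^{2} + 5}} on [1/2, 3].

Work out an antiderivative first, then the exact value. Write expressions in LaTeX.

Antiderivative: F(x) = \frac{\left(10 \sqrt{x^{2} + 5} e^{\frac{x}{2}} - 3\right) e^{- \frac{x}{2}}}{4}; value = - \frac{5 \sqrt{21}}{4} - \frac{3}{4 e^{\frac{3}{2}}} + \frac{3}{4 e^{\frac{1}{4}}} + \frac{5 \sqrt{14}}{2}

Recover f(x) by differentiating a candidate F(x); any mismatch rules it out.
F(x) = \frac{\left(10 \sqrt{x^{2} + 5} e^{\frac{x}{2}} - 3\right) e^{- \frac{x}{2}}}{4} is an antiderivative of f.
Check: d/dx[\frac{\left(10 \sqrt{x^{2} + 5} e^{\frac{x}{2}} - 3\right) e^{- \frac{x}{2}}}{4}] = \frac{\left(20 x e^{\frac{x}{2}} + 3 \sqrt{x^{2} + 5}\right) e^{- \frac{x}{2}}}{8 \sqrt{x^{2} + 5}} = f(x).
F(3) = - \frac{3}{4 e^{\frac{3}{2}}} + \frac{5 \sqrt{14}}{2}; F(1/2) = - \frac{3}{4 e^{\frac{1}{4}}} + \frac{5 \sqrt{21}}{4}.
Integral = F(3) - F(1/2) = - \frac{5 \sqrt{21}}{4} - \frac{3}{4 e^{\frac{3}{2}}} + \frac{3}{4 e^{\frac{1}{4}}} + \frac{5 \sqrt{14}}{2}.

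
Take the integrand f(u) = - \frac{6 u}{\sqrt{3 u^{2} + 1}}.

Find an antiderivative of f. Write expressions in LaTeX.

An antiderivative is F(u) = - 2 \sqrt{3 u^{2} + 1}.

f matches the chain-rule pattern g'(h)*h' with inner function h(u) = 3 u^{2} + 1; substituting w = h(u) collapses the integral.
Check: d/du[- 2 \sqrt{3 u^{2} + 1}] = - \frac{6 u}{\sqrt{3 u^{2} + 1}} = f(u).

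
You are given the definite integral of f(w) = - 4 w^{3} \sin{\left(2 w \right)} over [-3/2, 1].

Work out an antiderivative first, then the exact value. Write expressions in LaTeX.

Recover f(w) by differentiating a candidate F(w); any mismatch rules it out.
F(w) = 2 w^{3} \cos{\left(2 w \right)} - 3 w^{2} \sin{\left(2 w \right)} - 3 w \cos{\left(2 w \right)} + \frac{3 \sin{\left(2 w \right)}}{2} is an antiderivative of f.
Check: d/dw[2 w^{3} \cos{\left(2 w \right)} - 3 w^{2} \sin{\left(2 w \right)} - 3 w \cos{\left(2 w \right)} + \frac{3 \sin{\left(2 w \right)}}{2}] = - 4 w^{3} \sin{\left(2 w \right)} = f(w).
F(1) = - \frac{3 \sin{\left(2 \right)}}{2} - \cos{\left(2 \right)}; F(-3/2) = \frac{21 \sin{\left(3 \right)}}{4} - \frac{9 \cos{\left(3 \right)}}{4}.
Integral = F(1) - F(-3/2) = \frac{9 \cos{\left(3 \right)}}{4} - \frac{3 \sin{\left(2 \right)}}{2} - \frac{21 \sin{\left(3 \right)}}{4} - \cos{\left(2 \right)}.

Antiderivative: F(w) = 2 w^{3} \cos{\left(2 w \right)} - 3 w^{2} \sin{\left(2 w \right)} - 3 w \cos{\left(2 w \right)} + \frac{3 \sin{\left(2 w \right)}}{2}; value = \frac{9 \cos{\left(3 \right)}}{4} - \frac{3 \sin{\left(2 \right)}}{2} - \frac{21 \sin{\left(3 \right)}}{4} - \cos{\left(2 \right)}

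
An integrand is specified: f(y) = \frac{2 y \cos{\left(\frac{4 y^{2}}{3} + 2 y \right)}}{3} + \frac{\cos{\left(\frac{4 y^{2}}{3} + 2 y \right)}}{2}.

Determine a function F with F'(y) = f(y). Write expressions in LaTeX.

An antiderivative is F(y) = \frac{\sin{\left(\frac{4 y^{2}}{3} + 2 y \right)}}{4}.

The substitution u = \frac{4 y^{2}}{3} + 2 y works: f is exactly (dF/du)*(du/dy) for that inner function.
Check: d/dy[\frac{\sin{\left(\frac{4 y^{2}}{3} + 2 y \right)}}{4}] = \frac{2 y \cos{\left(\frac{4 y^{2}}{3} + 2 y \right)}}{3} + \frac{\cos{\left(\frac{4 y^{2}}{3} + 2 y \right)}}{2} = f(y).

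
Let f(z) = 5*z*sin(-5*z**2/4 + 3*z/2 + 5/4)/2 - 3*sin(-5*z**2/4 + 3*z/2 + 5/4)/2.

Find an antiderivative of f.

The substitution u = -5*z**2/4 + 3*z/2 + 5/4 works: f is exactly (dF/du)*(du/dz) for that inner function.
Check: d/dz[cos(-5*z**2/4 + 3*z/2 + 5/4)] = 5*z*sin(-5*z**2/4 + 3*z/2 + 5/4)/2 - 3*sin(-5*z**2/4 + 3*z/2 + 5/4)/2 = f(z).

An antiderivative is F(z) = cos(-5*z**2/4 + 3*z/2 + 5/4).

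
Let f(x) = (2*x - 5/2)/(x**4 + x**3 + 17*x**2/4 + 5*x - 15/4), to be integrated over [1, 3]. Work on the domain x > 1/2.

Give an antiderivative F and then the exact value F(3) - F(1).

The denominator factors as (2*x - 1)*(2*x + 3)*(x**2 + 5); partial fractions split f into directly integrable pieces: -2*(24*x - 65)/(203*(x**2 + 5)) + 22/(29*(2*x + 3)) - 2/(7*(2*x - 1)).
F(x) = (-29*log(x - 1/2) + 77*log(x + 3/2) - 24*log(x**2 + 5) + 26*sqrt(5)*atan(sqrt(5)*x/5))/203 is an antiderivative of f.
Check: d/dx[(-29*log(x - 1/2) + 77*log(x + 3/2) - 24*log(x**2 + 5) + 26*sqrt(5)*atan(sqrt(5)*x/5))/203] = (8*x - 10)/(4*x**4 + 4*x**3 + 17*x**2 + 20*x - 15), which equals f(x).
F(3) = -24*log(14)/203 - log(5/2)/7 + 26*sqrt(5)*atan(3*sqrt(5)/5)/203 + 11*log(9/2)/29; F(1) = -24*log(6)/203 + log(2)/7 + 26*sqrt(5)*atan(sqrt(5)/5)/203 + 11*log(5/2)/29.
Integral = F(3) - F(1) = -106*log(5/2)/203 - 24*log(14)/203 - 26*sqrt(5)*atan(sqrt(5)/5)/203 - log(2)/7 + 24*log(6)/203 + 26*sqrt(5)*atan(3*sqrt(5)/5)/203 + 11*log(9/2)/29.

Antiderivative: F(x) = (-29*log(x - 1/2) + 77*log(x + 3/2) - 24*log(x**2 + 5) + 26*sqrt(5)*atan(sqrt(5)*x/5))/203; value = -106*log(5/2)/203 - 24*log(14)/203 - 26*sqrt(5)*atan(sqrt(5)/5)/203 - log(2)/7 + 24*log(6)/203 + 26*sqrt(5)*atan(3*sqrt(5)/5)/203 + 11*log(9/2)/29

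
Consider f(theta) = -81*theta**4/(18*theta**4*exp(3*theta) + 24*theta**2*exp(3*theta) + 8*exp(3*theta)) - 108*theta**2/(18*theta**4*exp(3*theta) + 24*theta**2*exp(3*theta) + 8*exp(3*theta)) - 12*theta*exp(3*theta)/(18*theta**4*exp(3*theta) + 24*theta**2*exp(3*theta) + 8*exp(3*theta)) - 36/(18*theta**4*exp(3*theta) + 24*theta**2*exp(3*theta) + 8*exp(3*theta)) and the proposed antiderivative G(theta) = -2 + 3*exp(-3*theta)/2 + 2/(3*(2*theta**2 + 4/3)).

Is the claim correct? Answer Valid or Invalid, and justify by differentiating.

d/dtheta[G] = (-81*theta**4 - 108*theta**2 - 12*theta*exp(3*theta) - 36)/(18*theta**4*exp(3*theta) + 24*theta**2*exp(3*theta) + 8*exp(3*theta))
This equals f(theta) exactly, so the claim holds.

Valid - the claim checks out under differentiation.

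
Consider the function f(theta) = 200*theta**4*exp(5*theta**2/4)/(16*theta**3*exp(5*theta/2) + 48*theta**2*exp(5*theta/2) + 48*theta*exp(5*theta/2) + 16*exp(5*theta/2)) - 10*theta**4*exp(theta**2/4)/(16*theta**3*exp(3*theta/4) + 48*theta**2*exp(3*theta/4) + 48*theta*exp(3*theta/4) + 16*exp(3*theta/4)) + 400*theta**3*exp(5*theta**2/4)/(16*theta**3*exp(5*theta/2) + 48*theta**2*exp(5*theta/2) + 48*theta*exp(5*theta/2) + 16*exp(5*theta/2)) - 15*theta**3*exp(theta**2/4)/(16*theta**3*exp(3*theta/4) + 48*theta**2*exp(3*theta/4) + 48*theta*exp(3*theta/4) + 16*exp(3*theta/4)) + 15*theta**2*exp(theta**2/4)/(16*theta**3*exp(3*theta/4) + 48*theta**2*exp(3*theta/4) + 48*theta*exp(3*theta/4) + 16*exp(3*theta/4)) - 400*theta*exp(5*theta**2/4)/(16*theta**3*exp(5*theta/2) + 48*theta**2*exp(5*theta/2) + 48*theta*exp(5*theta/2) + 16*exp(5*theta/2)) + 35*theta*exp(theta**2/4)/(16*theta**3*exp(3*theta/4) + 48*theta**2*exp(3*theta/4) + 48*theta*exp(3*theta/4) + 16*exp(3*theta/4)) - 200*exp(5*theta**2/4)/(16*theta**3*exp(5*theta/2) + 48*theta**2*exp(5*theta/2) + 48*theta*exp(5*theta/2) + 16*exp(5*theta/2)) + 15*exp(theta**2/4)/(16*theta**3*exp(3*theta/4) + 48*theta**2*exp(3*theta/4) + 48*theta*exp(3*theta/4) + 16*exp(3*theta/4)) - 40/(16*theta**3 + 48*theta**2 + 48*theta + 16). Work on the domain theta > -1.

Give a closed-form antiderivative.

The integrand splits into summands that can be handled one at a time.
Check: d/dtheta[-5*exp(theta**2/4 - 3*theta/4)/4 + 5*exp(5*theta**2/4 - 5*theta/2) + 5/(4*(theta + 1)**2)] = (200*theta**4*exp(-5*theta/2)*exp(5*theta**2/4) - 10*theta**4*exp(-3*theta/4)*exp(theta**2/4) + 400*theta**3*exp(-5*theta/2)*exp(5*theta**2/4) - 15*theta**3*exp(-3*theta/4)*exp(theta**2/4) + 15*theta**2*exp(-3*theta/4)*exp(theta**2/4) - 400*theta*exp(-5*theta/2)*exp(5*theta**2/4) + 35*theta*exp(-3*theta/4)*exp(theta**2/4) - 40 - 200*exp(-5*theta/2)*exp(5*theta**2/4) + 15*exp(-3*theta/4)*exp(theta**2/4))/(16*theta**3 + 48*theta**2 + 48*theta + 16), which equals f(theta).

An antiderivative is F(theta) = -5*exp(theta**2/4 - 3*theta/4)/4 + 5*exp(5*theta**2/4 - 5*theta/2) + 5/(4*(theta + 1)**2).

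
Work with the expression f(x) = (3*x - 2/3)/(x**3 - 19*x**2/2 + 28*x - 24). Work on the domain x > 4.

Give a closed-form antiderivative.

Factor the denominator (3*(x - 4)**2*(2*x - 3)) and decompose: f = 92/(75*(2*x - 3)) - 46/(75*(x - 4)) + 68/(15*(x - 4)**2); each piece integrates to a log, atan, or power term.
Check: d/dx[-46*log(x - 4)/75 + 46*log(x - 3/2)/75 - 68/(15*x - 60)] = (18*x - 4)/(6*x**3 - 57*x**2 + 168*x - 144), which equals f(x).

An antiderivative is F(x) = -46*log(x - 4)/75 + 46*log(x - 3/2)/75 - 68/(15*x - 60).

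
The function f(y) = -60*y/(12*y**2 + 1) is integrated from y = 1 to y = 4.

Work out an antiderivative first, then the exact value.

Antiderivative: F(y) = -5*log(4*y**2 + 1/3)/2; value = -5*log(193/3)/2 + 5*log(13/3)/2

The substitution u = 4*y**2 + 1/3 works: f is exactly (dF/du)*(du/dy) for that inner function.
F(y) = -5*log(4*y**2 + 1/3)/2 is an antiderivative of f.
Check: d/dy[-5*log(4*y**2 + 1/3)/2] = -60*y/(12*y**2 + 1) = f(y).
F(4) = -5*log(193/3)/2; F(1) = -5*log(13/3)/2.
Integral = F(4) - F(1) = -5*log(193/3)/2 + 5*log(13/3)/2.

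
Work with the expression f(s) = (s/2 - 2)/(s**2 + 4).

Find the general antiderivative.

For F(s) to be correct the identity F'(s) - f(s) = 0 must hold.
Check: d/ds[-(-log(s**2 + 4) + 4*atan(s/2))/4] = (s - 4)/(2*s**2 + 8), which equals f(s).

F(s) = -(-log(s**2 + 4) + 4*atan(s/2))/4 + C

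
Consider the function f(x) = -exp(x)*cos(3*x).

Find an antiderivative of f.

An antiderivative is F(x) = (-3*sin(3*x) - cos(3*x))*exp(x)/10.

Differentiate the proposed F(x) back; it has to land on f(x) exactly.
Check: d/dx[(-3*sin(3*x) - cos(3*x))*exp(x)/10] = -exp(x)*cos(3*x) = f(x).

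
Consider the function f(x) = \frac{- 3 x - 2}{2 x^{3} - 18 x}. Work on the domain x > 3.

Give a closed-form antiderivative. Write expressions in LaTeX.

An antiderivative is F(x) = \frac{4 \log{\left(x \right)} - 11 \log{\left(x - 3 \right)} + 7 \log{\left(x + 3 \right)}}{36}.

The denominator factors as 2 x \left(x - 3\right) \left(x + 3\right); partial fractions split f into directly integrable pieces: \frac{7}{36 \left(x + 3\right)} - \frac{11}{36 \left(x - 3\right)} + \frac{1}{9 x}.
Check: d/dx[\frac{4 \log{\left(x \right)} - 11 \log{\left(x - 3 \right)} + 7 \log{\left(x + 3 \right)}}{36}] = \frac{- 3 x - 2}{2 x^{3} - 18 x} = f(x).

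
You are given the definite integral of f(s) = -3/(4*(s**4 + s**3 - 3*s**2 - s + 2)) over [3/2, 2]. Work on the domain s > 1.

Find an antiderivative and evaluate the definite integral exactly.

Antiderivative: F(s) = (5*s*log(s - 1) - 9*s*log(s + 1) + 4*s*log(s + 2) - 5*log(s - 1) + 9*log(s + 1) - 4*log(s + 2) + 6)/(48*s - 48); value = -3*log(3)/16 - 1/8 - log(7/2)/12 + 5*log(2)/48 + log(4)/12 + 3*log(5/2)/16

The denominator factors as 4*(s - 1)**2*(s + 1)*(s + 2); partial fractions split f into directly integrable pieces: 1/(12*(s + 2)) - 3/(16*(s + 1)) + 5/(48*(s - 1)) - 1/(8*(s - 1)**2).
F(s) = (5*s*log(s - 1) - 9*s*log(s + 1) + 4*s*log(s + 2) - 5*log(s - 1) + 9*log(s + 1) - 4*log(s + 2) + 6)/(48*s - 48) is an antiderivative of f.
Check: d/ds[(5*s*log(s - 1) - 9*s*log(s + 1) + 4*s*log(s + 2) - 5*log(s - 1) + 9*log(s + 1) - 4*log(s + 2) + 6)/(48*s - 48)] = -3/(4*s**4 + 4*s**3 - 12*s**2 - 4*s + 8), which equals f(s).
F(2) = -3*log(3)/16 + log(4)/12 + 1/8; F(3/2) = -3*log(5/2)/16 - 5*log(2)/48 + log(7/2)/12 + 1/4.
Integral = F(2) - F(3/2) = -3*log(3)/16 - 1/8 - log(7/2)/12 + 5*log(2)/48 + log(4)/12 + 3*log(5/2)/16.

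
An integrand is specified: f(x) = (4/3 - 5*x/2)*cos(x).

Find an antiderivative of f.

A candidate is checked by its d/dx: the result must match f(x).
Check: d/dx[-5*x*sin(x)/2 + 4*sin(x)/3 - 5*cos(x)/2] = -5*x*cos(x)/2 + 4*cos(x)/3, which equals f(x).

An antiderivative is F(x) = -5*x*sin(x)/2 + 4*sin(x)/3 - 5*cos(x)/2.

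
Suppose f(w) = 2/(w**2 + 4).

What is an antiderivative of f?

Check any antiderivative F(w) by computing F'(w) and comparing it with f(w).
Check: d/dw[atan(w/2)] = 2/(w**2 + 4) = f(w).

An antiderivative is F(w) = atan(w/2).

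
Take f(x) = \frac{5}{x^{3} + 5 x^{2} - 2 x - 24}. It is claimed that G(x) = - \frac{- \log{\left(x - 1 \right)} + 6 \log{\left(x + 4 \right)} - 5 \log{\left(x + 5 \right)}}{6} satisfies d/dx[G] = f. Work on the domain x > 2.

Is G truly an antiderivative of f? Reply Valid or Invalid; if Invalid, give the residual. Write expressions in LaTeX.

Invalid: d/dx[G] - f = \frac{- 15 x - 5}{x^{5} + 9 x^{4} + 13 x^{3} - 57 x^{2} - 86 x + 120}, which is not 0.

d/dx[G] = \frac{5}{x^{3} + 8 x^{2} + 11 x - 20}
d/dx[G] - f(x) = \frac{- 15 x - 5}{x^{5} + 9 x^{4} + 13 x^{3} - 57 x^{2} - 86 x + 120} != 0.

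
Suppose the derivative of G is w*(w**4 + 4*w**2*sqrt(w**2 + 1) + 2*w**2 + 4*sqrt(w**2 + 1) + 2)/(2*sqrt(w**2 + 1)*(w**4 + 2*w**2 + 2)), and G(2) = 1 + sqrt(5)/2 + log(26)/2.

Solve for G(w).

G(w) = sqrt(w**2 + 1)/2 + log(w**4 + 2*w**2 + 2)/2 + 1

Since d/dw undoes antidifferentiation here, G(w) must give back the stated G'(w).
A general antiderivative is sqrt(w**2 + 1)/2 + log(w**4 + 2*w**2 + 2)/2 + C.
The condition gives C = 1 + sqrt(5)/2 + log(26)/2 - (sqrt(5)/2 + log(26)/2) = 1.
So G(w) = sqrt(w**2 + 1)/2 + log(w**4 + 2*w**2 + 2)/2 + 1.
Check: d/dw[sqrt(w**2 + 1)/2 + log(w**4 + 2*w**2 + 2)/2 + 1] = (w**5 + 4*w**3*sqrt(w**2 + 1) + 2*w**3 + 4*w*sqrt(w**2 + 1) + 2*w)/(2*w**4*sqrt(w**2 + 1) + 4*w**2*sqrt(w**2 + 1) + 4*sqrt(w**2 + 1)), which equals G'(w).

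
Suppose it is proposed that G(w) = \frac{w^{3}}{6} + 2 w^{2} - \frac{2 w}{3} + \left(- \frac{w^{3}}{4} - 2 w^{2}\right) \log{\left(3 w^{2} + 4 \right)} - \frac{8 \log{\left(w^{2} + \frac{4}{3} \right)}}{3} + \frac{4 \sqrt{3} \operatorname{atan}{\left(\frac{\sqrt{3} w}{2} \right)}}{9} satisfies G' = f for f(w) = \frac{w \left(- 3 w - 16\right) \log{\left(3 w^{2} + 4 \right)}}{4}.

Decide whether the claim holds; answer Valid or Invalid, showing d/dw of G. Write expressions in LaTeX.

d/dw[G] = - \frac{3 w^{2} \log{\left(3 w^{2} + 4 \right)}}{4} - 4 w \log{\left(3 w^{2} + 4 \right)}
This equals f(w) exactly, so the claim holds.

Valid. The derivative of G reproduces f.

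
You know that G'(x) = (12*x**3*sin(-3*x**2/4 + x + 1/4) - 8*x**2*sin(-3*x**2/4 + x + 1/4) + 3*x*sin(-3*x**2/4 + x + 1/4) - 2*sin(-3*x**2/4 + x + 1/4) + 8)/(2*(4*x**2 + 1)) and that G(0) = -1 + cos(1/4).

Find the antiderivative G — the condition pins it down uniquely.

G(x) = cos(-3*x**2/4 + x + 1/4) + 2*atan(2*x) - 1

The proposed G(x) is checked by its d/dx: the result must match the given G'(x).
A general antiderivative is cos(-3*x**2/4 + x + 1/4) + 2*atan(2*x) + C.
The condition gives C = -1 + cos(1/4) - (cos(1/4)) = -1.
So G(x) = cos(-3*x**2/4 + x + 1/4) + 2*atan(2*x) - 1.
Check: d/dx[cos(-3*x**2/4 + x + 1/4) + 2*atan(2*x) - 1] = (12*x**3*sin(-3*x**2/4 + x + 1/4) - 8*x**2*sin(-3*x**2/4 + x + 1/4) + 3*x*sin(-3*x**2/4 + x + 1/4) - 2*sin(-3*x**2/4 + x + 1/4) + 8)/(8*x**2 + 2), which equals G'(x).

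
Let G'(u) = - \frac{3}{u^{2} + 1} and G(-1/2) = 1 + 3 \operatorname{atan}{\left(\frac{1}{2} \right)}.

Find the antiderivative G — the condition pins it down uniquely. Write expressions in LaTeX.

G(u) = 1 - 3 \operatorname{atan}{\left(u \right)}

For G(u) to be correct, d/du[G] must agree with the stated G'(u) identically.
A general antiderivative is - 3 \operatorname{atan}{\left(u \right)} + C.
The condition gives C = 1 + 3 \operatorname{atan}{\left(\frac{1}{2} \right)} - (3 \operatorname{atan}{\left(\frac{1}{2} \right)}) = 1.
So G(u) = 1 - 3 \operatorname{atan}{\left(u \right)}.
Check: d/du[1 - 3 \operatorname{atan}{\left(u \right)}] = - \frac{3}{u^{2} + 1} = G'(u).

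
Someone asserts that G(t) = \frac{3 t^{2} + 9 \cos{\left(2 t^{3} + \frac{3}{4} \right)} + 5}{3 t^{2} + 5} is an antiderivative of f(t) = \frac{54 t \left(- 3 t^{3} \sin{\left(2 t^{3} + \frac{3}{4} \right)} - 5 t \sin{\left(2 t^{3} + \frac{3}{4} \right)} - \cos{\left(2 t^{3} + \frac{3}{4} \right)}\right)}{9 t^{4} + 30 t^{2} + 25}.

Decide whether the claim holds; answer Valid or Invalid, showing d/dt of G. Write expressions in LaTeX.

Valid - differentiating G returns exactly f.

d/dt[G] = \frac{- 162 t^{4} \sin{\left(2 t^{3} + \frac{3}{4} \right)} - 270 t^{2} \sin{\left(2 t^{3} + \frac{3}{4} \right)} - 54 t \cos{\left(2 t^{3} + \frac{3}{4} \right)}}{9 t^{4} + 30 t^{2} + 25}
This equals f(t) exactly, so the claim holds.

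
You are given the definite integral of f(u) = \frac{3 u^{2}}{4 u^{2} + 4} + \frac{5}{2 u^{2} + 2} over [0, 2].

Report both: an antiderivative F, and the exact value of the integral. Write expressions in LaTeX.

Integrate term by term and add the pieces.
F(u) = \frac{3 u}{4} + \frac{7 \operatorname{atan}{\left(u \right)}}{4} is an antiderivative of f.
Check: d/du[\frac{3 u}{4} + \frac{7 \operatorname{atan}{\left(u \right)}}{4}] = \frac{3 u^{2} + 10}{4 u^{2} + 4}, which equals f(u).
F(2) = \frac{3}{2} + \frac{7 \operatorname{atan}{\left(2 \right)}}{4}; F(0) = 0.
Integral = F(2) - F(0) = \frac{3}{2} + \frac{7 \operatorname{atan}{\left(2 \right)}}{4}.

Antiderivative: F(u) = \frac{3 u}{4} + \frac{7 \operatorname{atan}{\left(u \right)}}{4}; value = \frac{3}{2} + \frac{7 \operatorname{atan}{\left(2 \right)}}{4}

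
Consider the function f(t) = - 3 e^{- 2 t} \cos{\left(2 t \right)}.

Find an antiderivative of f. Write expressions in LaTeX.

An antiderivative F(t) passes only if d/dt[F] lands on f(t) exactly.
Check: d/dt[- \frac{3 e^{- 2 t} \sin{\left(2 t \right)}}{4} + \frac{3 e^{- 2 t} \cos{\left(2 t \right)}}{4}] = - 3 e^{- 2 t} \cos{\left(2 t \right)} = f(t).

An antiderivative is F(t) = - \frac{3 e^{- 2 t} \sin{\left(2 t \right)}}{4} + \frac{3 e^{- 2 t} \cos{\left(2 t \right)}}{4}.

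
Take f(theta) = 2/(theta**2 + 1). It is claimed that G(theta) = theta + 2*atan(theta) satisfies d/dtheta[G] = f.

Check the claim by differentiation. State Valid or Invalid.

d/dtheta[G] = (theta**2 + 3)/(theta**2 + 1)
d/dtheta[G] - f(theta) = 1 != 0.

Invalid: d/dtheta[G] - f = 1, which is not 0.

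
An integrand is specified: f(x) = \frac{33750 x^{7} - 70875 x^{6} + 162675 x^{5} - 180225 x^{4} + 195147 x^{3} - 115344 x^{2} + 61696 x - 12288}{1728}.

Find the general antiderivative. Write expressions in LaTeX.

f matches the chain-rule pattern g'(h)*h' with inner function h(x) = \frac{5 x^{2}}{4} - \frac{3 x}{4} + \frac{4}{3}; substituting u = h(x) collapses the integral.
Check: d/dx[\frac{625 x^{8}}{256} - \frac{375 x^{7}}{64} + \frac{6025 x^{6}}{384} - \frac{1335 x^{5}}{64} + \frac{21683 x^{4}}{768} - \frac{89 x^{3}}{4} + \frac{482 x^{2}}{27} - \frac{64 x}{9}] = \frac{625 x^{7}}{32} - \frac{2625 x^{6}}{64} + \frac{6025 x^{5}}{64} - \frac{6675 x^{4}}{64} + \frac{21683 x^{3}}{192} - \frac{267 x^{2}}{4} + \frac{964 x}{27} - \frac{64}{9}, which equals f(x).

F(x) = \frac{625 x^{8}}{256} - \frac{375 x^{7}}{64} + \frac{6025 x^{6}}{384} - \frac{1335 x^{5}}{64} + \frac{21683 x^{4}}{768} - \frac{89 x^{3}}{4} + \frac{482 x^{2}}{27} - \frac{64 x}{9} + C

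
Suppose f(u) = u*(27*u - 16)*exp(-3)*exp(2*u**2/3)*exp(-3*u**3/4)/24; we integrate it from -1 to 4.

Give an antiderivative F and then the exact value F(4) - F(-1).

The substitution w = -3*u**3/4 + 2*u**2/3 - 3 works: f is exactly (dF/dw)*(dw/du) for that inner function.
F(u) = -exp(-3)*exp(2*u**2/3)*exp(-3*u**3/4)/2 is an antiderivative of f.
Check: d/du[-exp(-3)*exp(2*u**2/3)*exp(-3*u**3/4)/2] = (27*u**2*exp(2*u**2/3) - 16*u*exp(2*u**2/3))*exp(-3)*exp(-3*u**3/4)/24, which equals f(u).
F(4) = -exp(-121/3)/2; F(-1) = -exp(-19/12)/2.
Integral = F(4) - F(-1) = -exp(-121/3)/2 + exp(-19/12)/2.

Antiderivative: F(u) = -exp(-3)*exp(2*u**2/3)*exp(-3*u**3/4)/2; value = -exp(-121/3)/2 + exp(-19/12)/2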